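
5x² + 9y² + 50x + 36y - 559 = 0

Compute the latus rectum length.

40/3

Collect terms: 5(x² + 10x) + 9(y² + 4y) = 559
5(x + 5)² + 9(y + 2)² = 559 + 125 + 36 = 720
Divide by 720: (x + 5)²/144 + (y + 2)²/80 = 1
Ellipse, center (-5, -2), major axis horizontal; a² = 144, b² = 80.
Latus rectum length = 2b²/a = 2·80/12 = 40/3.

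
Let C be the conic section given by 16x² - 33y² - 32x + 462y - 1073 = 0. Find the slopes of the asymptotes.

4√33/33 and -4√33/33

Group: 16(x² - 2x) -33(y² - 14y) = 1073
Complete the square in x and y: 16(x - 1)² -33(y - 7)² = 1073 + 16 - 1617 = -528
Dividing both sides by -528: (y - 7)²/16 - (x - 1)²/33 = 1
Hyperbola, center (1, 7), transverse axis vertical; a² = 16, b² = 33.
For a vertical hyperbola the asymptotes have slope ±a/b.
Here that is ±4/√33 = ±4√33/33.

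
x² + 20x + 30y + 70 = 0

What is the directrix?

Only x is squared. Complete the square in x: (x + 10)² = -30(y - 1).
Vertex (-10, 1); 4p = -30 so p = -15/2. Opens down.
Directrix is the horizontal line y = k − p = 1 − (-15/2) = 17/2.

y = 17/2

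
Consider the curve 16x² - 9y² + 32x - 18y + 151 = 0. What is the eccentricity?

e = 5/4

Group the x- and y-terms: 16(x² + 2x) -9(y² + 2y) = -151
Completing the square gives 16(x + 1)² -9(y + 1)² = -151 + 16 - 9 = -144.
Dividing both sides by -144: (y + 1)²/16 - (x + 1)²/9 = 1
Hyperbola, center (-1, -1), transverse axis vertical; a² = 16, b² = 9.
c² = a² + b² = 25, so c = 5.
e = c/a = 5/4.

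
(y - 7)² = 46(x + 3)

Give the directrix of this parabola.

Vertex (-3, 7); 4p = 46 so p = 23/2. Opens right.
Directrix is the vertical line x = h − p = -3 − (23/2) = -29/2.

x = -29/2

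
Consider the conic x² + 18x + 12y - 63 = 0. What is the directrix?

Only x is squared. Complete the square in x: (x + 9)² = -12(y - 12).
Vertex (-9, 12); 4p = -12 so p = -3. Opens down.
Directrix is the horizontal line y = k − p = 12 − (-3) = 15.

y = 15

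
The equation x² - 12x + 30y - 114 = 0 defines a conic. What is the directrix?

Only x is squared. Complete the square in x: (x - 6)² = -30(y - 5).
Vertex (6, 5); 4p = -30 so p = -15/2. Opens down.
Directrix is the horizontal line y = k − p = 5 − (-15/2) = 25/2.

y = 25/2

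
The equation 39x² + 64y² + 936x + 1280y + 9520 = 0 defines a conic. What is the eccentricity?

e = 5/8

Group the x- and y-terms: 39(x² + 24x) + 64(y² + 20y) = -9520
Complete the square: 39(x + 12)² + 64(y + 10)² = -9520 + 5616 + 6400 = 2496
Divide through by 2496 to get (x + 12)²/64 + (y + 10)²/39 = 1.
Ellipse, center (-12, -10), major axis horizontal; a² = 64, b² = 39.
c² = a² - b² = 25, so c = 5.
e = c/a = 5/8.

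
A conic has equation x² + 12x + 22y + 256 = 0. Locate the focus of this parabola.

(-6, -31/2)

Only x is squared. Complete the square in x: (x + 6)² = -22(y + 10).
Vertex (-6, -10); 4p = -22 so p = -11/2. Opens down.
Focus is p units from the vertex along the axis: (h, k + p).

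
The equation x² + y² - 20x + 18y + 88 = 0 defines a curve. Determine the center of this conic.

(x² - 20x) + (y² + 18y) = -88
Complete the square in x and y: (x - 10)² + (y + 9)² = -88 + 100 + 81 = 93
So (x - 10)² + (y + 9)² = 93.
Circle centered at (10, -9) with r² = 93.

(10, -9)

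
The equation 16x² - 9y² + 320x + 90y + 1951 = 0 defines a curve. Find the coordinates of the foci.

16(x² + 20x) -9(y² - 10y) = -1951
16(x + 10)² -9(y - 5)² = -1951 + 1600 - 225 = -576
Divide through by -576 to get (y - 5)²/64 - (x + 10)²/36 = 1.
Hyperbola, center (-10, 5), transverse axis vertical; a² = 64, b² = 36.
c² = a² + b² = 64 + 36 = 100, so c = 10.
Foci lie on the vertical axis through the center: (h, k ± c).

(-10, -5) and (-10, 15)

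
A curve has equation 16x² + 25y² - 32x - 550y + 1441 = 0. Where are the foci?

(-5, 11) and (7, 11)

Group: 16(x² - 2x) + 25(y² - 22y) = -1441
Completing the square gives 16(x - 1)² + 25(y - 11)² = -1441 + 16 + 3025 = 1600.
Divide by 1600: (x - 1)²/100 + (y - 11)²/64 = 1
Ellipse, center (1, 11), major axis horizontal; a² = 100, b² = 64.
c² = a² - b² = 100 - 64 = 36, so c = 6.
Foci lie on the horizontal axis through the center: (h ± c, k).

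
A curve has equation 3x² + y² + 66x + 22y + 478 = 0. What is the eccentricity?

Group the x- and y-terms: 3(x² + 22x) + (y² + 22y) = -478
3(x + 11)² + (y + 11)² = -478 + 363 + 121 = 6
Divide through by 6 to get (x + 11)²/2 + (y + 11)²/6 = 1.
Ellipse, center (-11, -11), major axis vertical; a² = 6, b² = 2.
c² = a² - b² = 4, so c = 2.
e = c/a = 2/√6 = √6/3.

e = √6/3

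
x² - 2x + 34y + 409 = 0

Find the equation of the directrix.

y = -7/2

Only x is squared. Complete the square in x: (x - 1)² = -34(y + 12).
Vertex (1, -12); 4p = -34 so p = -17/2. Opens down.
Directrix is the horizontal line y = k − p = -12 − (-17/2) = -7/2.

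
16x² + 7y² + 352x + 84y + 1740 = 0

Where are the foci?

(-11, -12) and (-11, 0)

Group: 16(x² + 22x) + 7(y² + 12y) = -1740
Complete the square in x and y: 16(x + 11)² + 7(y + 6)² = -1740 + 1936 + 252 = 448
Divide by 448: (x + 11)²/28 + (y + 6)²/64 = 1
Ellipse, center (-11, -6), major axis vertical; a² = 64, b² = 28.
c² = a² - b² = 64 - 28 = 36, so c = 6.
Foci lie on the vertical axis through the center: (h, k ± c).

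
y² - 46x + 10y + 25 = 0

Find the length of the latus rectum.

Only y is squared. Complete the square in y: (y + 5)² = 46x.
Vertex (0, -5); 4p = 46 so p = 23/2. Opens right.
Latus rectum length = |4p| = 46.

46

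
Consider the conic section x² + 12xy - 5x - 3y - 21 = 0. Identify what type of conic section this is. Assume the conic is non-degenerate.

A = 1, B = 12, C = 0.
Discriminant B² − 4AC = 12² − 4·1·0 = 144.
B² − 4AC > 0 ⇒ hyperbola.

hyperbola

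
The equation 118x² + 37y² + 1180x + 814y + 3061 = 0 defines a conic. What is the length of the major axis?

2√118

Collect terms: 118(x² + 10x) + 37(y² + 22y) = -3061
Complete the square in x and y: 118(x + 5)² + 37(y + 11)² = -3061 + 2950 + 4477 = 4366
Divide through by 4366 to get (x + 5)²/37 + (y + 11)²/118 = 1.
Ellipse, center (-5, -11), major axis vertical; a² = 118, b² = 37.
a² = 118 so a = √118; the major axis has length 2a = 2√118.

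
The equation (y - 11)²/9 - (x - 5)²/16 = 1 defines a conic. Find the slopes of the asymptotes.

Center (5, 11). The positive term is the y-term, so the transverse axis is vertical; a² = 9, b² = 16.
For a vertical hyperbola the asymptotes have slope ±a/b.
Here that is ±3/4.

3/4 and -3/4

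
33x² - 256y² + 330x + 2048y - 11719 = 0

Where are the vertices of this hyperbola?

Group: 33(x² + 10x) -256(y² - 8y) = 11719
Completing the square gives 33(x + 5)² -256(y - 4)² = 11719 + 825 - 4096 = 8448.
Divide by 8448: (x + 5)²/256 - (y - 4)²/33 = 1
Hyperbola, center (-5, 4), transverse axis horizontal; a² = 256, b² = 33.
a = 16. Vertices at (h ± a, k).

(-21, 4) and (11, 4)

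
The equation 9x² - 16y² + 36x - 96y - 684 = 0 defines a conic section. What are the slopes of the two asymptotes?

3/4 and -3/4

Group the x- and y-terms: 9(x² + 4x) -16(y² + 6y) = 684
Complete the square in x and y: 9(x + 2)² -16(y + 3)² = 684 + 36 - 144 = 576
Divide through by 576 to get (x + 2)²/64 - (y + 3)²/36 = 1.
Hyperbola, center (-2, -3), transverse axis horizontal; a² = 64, b² = 36.
For a horizontal hyperbola the asymptotes have slope ±b/a.
Here that is ±6/8 = ±3/4.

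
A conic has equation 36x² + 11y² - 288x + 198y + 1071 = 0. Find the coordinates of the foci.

(4, -14) and (4, -4)

Rearranging, 36(x² - 8x) + 11(y² + 18y) = -1071.
36(x - 4)² + 11(y + 9)² = -1071 + 576 + 891 = 396
Divide by 396: (x - 4)²/11 + (y + 9)²/36 = 1
Ellipse, center (4, -9), major axis vertical; a² = 36, b² = 11.
c² = a² - b² = 36 - 11 = 25, so c = 5.
Foci lie on the vertical axis through the center: (h, k ± c).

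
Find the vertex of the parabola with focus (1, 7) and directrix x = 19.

The vertex is the midpoint between the focus and the directrix along the axis of symmetry.
Axis is horizontal (directrix is vertical). Vertex x-coordinate = (1 + 19)/2 = 10; y-coordinate = 7.

(10, 7)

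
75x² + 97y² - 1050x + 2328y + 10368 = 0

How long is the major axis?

75(x² - 14x) + 97(y² + 24y) = -10368
Complete the square in x and y: 75(x - 7)² + 97(y + 12)² = -10368 + 3675 + 13968 = 7275
Divide through by 7275 to get (x - 7)²/97 + (y + 12)²/75 = 1.
Ellipse, center (7, -12), major axis horizontal; a² = 97, b² = 75.
a² = 97 so a = √97; the major axis has length 2a = 2√97.

2√97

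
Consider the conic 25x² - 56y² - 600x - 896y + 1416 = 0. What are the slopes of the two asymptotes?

Rearranging, 25(x² - 24x) -56(y² + 16y) = -1416.
Complete the square: 25(x - 12)² -56(y + 8)² = -1416 + 3600 - 3584 = -1400
Dividing both sides by -1400: (y + 8)²/25 - (x - 12)²/56 = 1
Hyperbola, center (12, -8), transverse axis vertical; a² = 25, b² = 56.
For a vertical hyperbola the asymptotes have slope ±a/b.
Here that is ±5/2√14 = ±5√14/28.

5√14/28 and -5√14/28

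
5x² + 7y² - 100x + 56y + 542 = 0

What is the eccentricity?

e = √14/7

Group the x- and y-terms: 5(x² - 20x) + 7(y² + 8y) = -542
Completing the square gives 5(x - 10)² + 7(y + 4)² = -542 + 500 + 112 = 70.
Divide through by 70 to get (x - 10)²/14 + (y + 4)²/10 = 1.
Ellipse, center (10, -4), major axis horizontal; a² = 14, b² = 10.
c² = a² - b² = 4, so c = 2.
e = c/a = 2/√14 = √14/7.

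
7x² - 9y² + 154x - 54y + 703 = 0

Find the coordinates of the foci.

Collect terms: 7(x² + 22x) -9(y² + 6y) = -703
Completing the square gives 7(x + 11)² -9(y + 3)² = -703 + 847 - 81 = 63.
Divide by 63: (x + 11)²/9 - (y + 3)²/7 = 1
Hyperbola, center (-11, -3), transverse axis horizontal; a² = 9, b² = 7.
c² = a² + b² = 9 + 7 = 16, so c = 4.
Foci lie on the horizontal axis through the center: (h ± c, k).

(-15, -3) and (-7, -3)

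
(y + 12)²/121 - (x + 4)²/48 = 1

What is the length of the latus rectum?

Center (-4, -12). The positive term is the y-term, so the transverse axis is vertical; a² = 121, b² = 48.
Latus rectum length = 2b²/a = 2·48/11 = 96/11.

96/11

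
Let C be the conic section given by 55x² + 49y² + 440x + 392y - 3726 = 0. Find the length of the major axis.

Group: 55(x² + 8x) + 49(y² + 8y) = 3726
Completing the square gives 55(x + 4)² + 49(y + 4)² = 3726 + 880 + 784 = 5390.
Dividing both sides by 5390: (x + 4)²/98 + (y + 4)²/110 = 1
Ellipse, center (-4, -4), major axis vertical; a² = 110, b² = 98.
a² = 110 so a = √110; the major axis has length 2a = 2√110.

2√110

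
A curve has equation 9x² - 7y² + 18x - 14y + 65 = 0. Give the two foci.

(-1, -5) and (-1, 3)

Collect terms: 9(x² + 2x) -7(y² + 2y) = -65
Complete the square: 9(x + 1)² -7(y + 1)² = -65 + 9 - 7 = -63
Divide through by -63 to get (y + 1)²/9 - (x + 1)²/7 = 1.
Hyperbola, center (-1, -1), transverse axis vertical; a² = 9, b² = 7.
c² = a² + b² = 9 + 7 = 16, so c = 4.
Foci lie on the vertical axis through the center: (h, k ± c).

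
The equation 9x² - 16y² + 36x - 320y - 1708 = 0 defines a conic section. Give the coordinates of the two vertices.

Rearranging, 9(x² + 4x) -16(y² + 20y) = 1708.
Completing the square gives 9(x + 2)² -16(y + 10)² = 1708 + 36 - 1600 = 144.
Divide through by 144 to get (x + 2)²/16 - (y + 10)²/9 = 1.
Hyperbola, center (-2, -10), transverse axis horizontal; a² = 16, b² = 9.
a = 4. Vertices at (h ± a, k).

(-6, -10) and (2, -10)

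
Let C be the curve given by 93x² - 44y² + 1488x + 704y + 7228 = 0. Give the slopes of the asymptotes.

√1023/22 and -√1023/22

Rearranging, 93(x² + 16x) -44(y² - 16y) = -7228.
93(x + 8)² -44(y - 8)² = -7228 + 5952 - 2816 = -4092
Divide through by -4092 to get (y - 8)²/93 - (x + 8)²/44 = 1.
Hyperbola, center (-8, 8), transverse axis vertical; a² = 93, b² = 44.
For a vertical hyperbola the asymptotes have slope ±a/b.
Here that is ±√93/2√11 = ±√1023/22.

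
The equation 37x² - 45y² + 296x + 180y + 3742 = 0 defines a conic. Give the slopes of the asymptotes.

Group the x- and y-terms: 37(x² + 8x) -45(y² - 4y) = -3742
Complete the square: 37(x + 4)² -45(y - 2)² = -3742 + 592 - 180 = -3330
Dividing both sides by -3330: (y - 2)²/74 - (x + 4)²/90 = 1
Hyperbola, center (-4, 2), transverse axis vertical; a² = 74, b² = 90.
For a vertical hyperbola the asymptotes have slope ±a/b.
Here that is ±√74/3√10 = ±√185/15.

√185/15 and -√185/15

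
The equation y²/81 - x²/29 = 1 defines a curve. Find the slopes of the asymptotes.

9√29/29 and -9√29/29

Center (0, 0). The positive term is the y-term, so the transverse axis is vertical; a² = 81, b² = 29.
For a vertical hyperbola the asymptotes have slope ±a/b.
Here that is ±9/√29 = ±9√29/29.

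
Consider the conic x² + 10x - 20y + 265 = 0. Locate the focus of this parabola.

Only x is squared. Complete the square in x: (x + 5)² = 20(y - 12).
Vertex (-5, 12); 4p = 20 so p = 5. Opens up.
Focus is p units from the vertex along the axis: (h, k + p).

(-5, 17)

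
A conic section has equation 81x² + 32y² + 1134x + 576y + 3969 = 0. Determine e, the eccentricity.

e = 7/9

81(x² + 14x) + 32(y² + 18y) = -3969
Complete the square: 81(x + 7)² + 32(y + 9)² = -3969 + 3969 + 2592 = 2592
Divide through by 2592 to get (x + 7)²/32 + (y + 9)²/81 = 1.
Ellipse, center (-7, -9), major axis vertical; a² = 81, b² = 32.
c² = a² - b² = 49, so c = 7.
e = c/a = 7/9.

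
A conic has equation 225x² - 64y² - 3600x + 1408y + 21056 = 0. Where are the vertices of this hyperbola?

Rearranging, 225(x² - 16x) -64(y² - 22y) = -21056.
Completing the square gives 225(x - 8)² -64(y - 11)² = -21056 + 14400 - 7744 = -14400.
Dividing both sides by -14400: (y - 11)²/225 - (x - 8)²/64 = 1
Hyperbola, center (8, 11), transverse axis vertical; a² = 225, b² = 64.
a = 15. Vertices at (h, k ± a).

(8, -4) and (8, 26)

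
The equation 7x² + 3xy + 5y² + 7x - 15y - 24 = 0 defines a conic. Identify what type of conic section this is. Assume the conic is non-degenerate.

ellipse

A = 7, B = 3, C = 5.
Discriminant B² − 4AC = 3² − 4·7·5 = -131.
B² − 4AC < 0 ⇒ ellipse.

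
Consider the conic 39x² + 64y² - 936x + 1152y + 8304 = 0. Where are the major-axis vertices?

Group: 39(x² - 24x) + 64(y² + 18y) = -8304
Completing the square gives 39(x - 12)² + 64(y + 9)² = -8304 + 5616 + 5184 = 2496.
Divide by 2496: (x - 12)²/64 + (y + 9)²/39 = 1
Ellipse, center (12, -9), major axis horizontal; a² = 64, b² = 39.
a = 8. Vertices at (h ± a, k).

(4, -9) and (20, -9)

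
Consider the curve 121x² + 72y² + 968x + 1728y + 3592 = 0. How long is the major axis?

22

Rearranging, 121(x² + 8x) + 72(y² + 24y) = -3592.
Complete the square: 121(x + 4)² + 72(y + 12)² = -3592 + 1936 + 10368 = 8712
Dividing both sides by 8712: (x + 4)²/72 + (y + 12)²/121 = 1
Ellipse, center (-4, -12), major axis vertical; a² = 121, b² = 72.
a² = 121 so a = 11; the major axis has length 2a = 22.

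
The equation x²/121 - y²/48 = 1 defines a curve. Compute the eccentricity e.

Center (0, 0). The positive term is the x-term, so the transverse axis is horizontal; a² = 121, b² = 48.
c² = a² + b² = 169, so c = 13.
e = c/a = 13/11.

e = 13/11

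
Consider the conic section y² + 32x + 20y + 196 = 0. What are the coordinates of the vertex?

(-3, -10)

Only y is squared. Complete the square in y: (y + 10)² = -32(x + 3).
Vertex (-3, -10); 4p = -32 so p = -8. Opens left.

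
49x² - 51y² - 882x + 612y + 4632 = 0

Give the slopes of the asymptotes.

7√51/51 and -7√51/51

Collect terms: 49(x² - 18x) -51(y² - 12y) = -4632
49(x - 9)² -51(y - 6)² = -4632 + 3969 - 1836 = -2499
Dividing both sides by -2499: (y - 6)²/49 - (x - 9)²/51 = 1
Hyperbola, center (9, 6), transverse axis vertical; a² = 49, b² = 51.
For a vertical hyperbola the asymptotes have slope ±a/b.
Here that is ±7/√51 = ±7√51/51.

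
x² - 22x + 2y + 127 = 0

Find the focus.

Only x is squared. Complete the square in x: (x - 11)² = -2(y + 3).
Vertex (11, -3); 4p = -2 so p = -1/2. Opens down.
Focus is p units from the vertex along the axis: (h, k + p).

(11, -7/2)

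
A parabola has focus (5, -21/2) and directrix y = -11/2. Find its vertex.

The vertex is the midpoint between the focus and the directrix along the axis of symmetry.
Axis is vertical (directrix is horizontal). Vertex y-coordinate = (-21/2 + (-11/2))/2 = -8; x-coordinate = 5.

(5, -8)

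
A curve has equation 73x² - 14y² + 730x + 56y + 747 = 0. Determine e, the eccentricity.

73(x² + 10x) -14(y² - 4y) = -747
Complete the square: 73(x + 5)² -14(y - 2)² = -747 + 1825 - 56 = 1022
Divide by 1022: (x + 5)²/14 - (y - 2)²/73 = 1
Hyperbola, center (-5, 2), transverse axis horizontal; a² = 14, b² = 73.
c² = a² + b² = 87, so c = √87.
e = c/a = √87/√14 = √1218/14.

e = √1218/14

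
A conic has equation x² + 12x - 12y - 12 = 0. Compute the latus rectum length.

Only x is squared. Complete the square in x: (x + 6)² = 12(y + 4).
Vertex (-6, -4); 4p = 12 so p = 3. Opens up.
Latus rectum length = |4p| = 12.

12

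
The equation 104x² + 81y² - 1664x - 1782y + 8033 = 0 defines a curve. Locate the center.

(8, 11)

Rearranging, 104(x² - 16x) + 81(y² - 22y) = -8033.
Completing the square gives 104(x - 8)² + 81(y - 11)² = -8033 + 6656 + 9801 = 8424.
Divide by 8424: (x - 8)²/81 + (y - 11)²/104 = 1
Ellipse with center (8, 11).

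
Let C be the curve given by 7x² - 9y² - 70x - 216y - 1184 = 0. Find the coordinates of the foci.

Group the x- and y-terms: 7(x² - 10x) -9(y² + 24y) = 1184
Complete the square: 7(x - 5)² -9(y + 12)² = 1184 + 175 - 1296 = 63
Dividing both sides by 63: (x - 5)²/9 - (y + 12)²/7 = 1
Hyperbola, center (5, -12), transverse axis horizontal; a² = 9, b² = 7.
c² = a² + b² = 9 + 7 = 16, so c = 4.
Foci lie on the horizontal axis through the center: (h ± c, k).

(1, -12) and (9, -12)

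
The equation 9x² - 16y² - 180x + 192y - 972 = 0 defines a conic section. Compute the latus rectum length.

27/2

Rearranging, 9(x² - 20x) -16(y² - 12y) = 972.
9(x - 10)² -16(y - 6)² = 972 + 900 - 576 = 1296
Divide through by 1296 to get (x - 10)²/144 - (y - 6)²/81 = 1.
Hyperbola, center (10, 6), transverse axis horizontal; a² = 144, b² = 81.
Latus rectum length = 2b²/a = 2·81/12 = 27/2.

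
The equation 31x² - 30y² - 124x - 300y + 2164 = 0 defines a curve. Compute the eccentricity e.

e = √1891/31

Group the x- and y-terms: 31(x² - 4x) -30(y² + 10y) = -2164
31(x - 2)² -30(y + 5)² = -2164 + 124 - 750 = -2790
Divide by -2790: (y + 5)²/93 - (x - 2)²/90 = 1
Hyperbola, center (2, -5), transverse axis vertical; a² = 93, b² = 90.
c² = a² + b² = 183, so c = √183.
e = c/a = √183/√93 = √1891/31.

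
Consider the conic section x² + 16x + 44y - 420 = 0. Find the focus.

(-8, 0)

Only x is squared. Complete the square in x: (x + 8)² = -44(y - 11).
Vertex (-8, 11); 4p = -44 so p = -11. Opens down.
Focus is p units from the vertex along the axis: (h, k + p).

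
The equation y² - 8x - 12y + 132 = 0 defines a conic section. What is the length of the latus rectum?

8

Only y is squared. Complete the square in y: (y - 6)² = 8(x - 12).
Vertex (12, 6); 4p = 8 so p = 2. Opens right.
Latus rectum length = |4p| = 8.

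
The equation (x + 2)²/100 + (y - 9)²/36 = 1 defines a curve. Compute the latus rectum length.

Center (-2, 9). The larger denominator 100 sits under the x-term, so the major axis is horizontal; a² = 100, b² = 36.
Latus rectum length = 2b²/a = 2·36/10 = 36/5.

36/5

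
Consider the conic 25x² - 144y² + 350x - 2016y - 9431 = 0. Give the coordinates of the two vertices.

(-19, -7) and (5, -7)

Group the x- and y-terms: 25(x² + 14x) -144(y² + 14y) = 9431
Complete the square in x and y: 25(x + 7)² -144(y + 7)² = 9431 + 1225 - 7056 = 3600
Divide through by 3600 to get (x + 7)²/144 - (y + 7)²/25 = 1.
Hyperbola, center (-7, -7), transverse axis horizontal; a² = 144, b² = 25.
a = 12. Vertices at (h ± a, k).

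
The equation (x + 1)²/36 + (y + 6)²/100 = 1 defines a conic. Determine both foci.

(-1, -14) and (-1, 2)

Center (-1, -6). The larger denominator 100 sits under the y-term, so the major axis is vertical; a² = 100, b² = 36.
c² = a² - b² = 100 - 36 = 64, so c = 8.
Foci lie on the vertical axis through the center: (h, k ± c).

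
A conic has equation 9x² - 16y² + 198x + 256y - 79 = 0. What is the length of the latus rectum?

9(x² + 22x) -16(y² - 16y) = 79
9(x + 11)² -16(y - 8)² = 79 + 1089 - 1024 = 144
Divide by 144: (x + 11)²/16 - (y - 8)²/9 = 1
Hyperbola, center (-11, 8), transverse axis horizontal; a² = 16, b² = 9.
Latus rectum length = 2b²/a = 2·9/4 = 9/2.

9/2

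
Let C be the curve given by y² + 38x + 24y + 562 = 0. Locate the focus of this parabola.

(-41/2, -12)

Only y is squared. Complete the square in y: (y + 12)² = -38(x + 11).
Vertex (-11, -12); 4p = -38 so p = -19/2. Opens left.
Focus is p units from the vertex along the axis: (h + p, k).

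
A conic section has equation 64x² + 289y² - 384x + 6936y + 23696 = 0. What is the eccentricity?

e = 15/17

Collect terms: 64(x² - 6x) + 289(y² + 24y) = -23696
Completing the square gives 64(x - 3)² + 289(y + 12)² = -23696 + 576 + 41616 = 18496.
Dividing both sides by 18496: (x - 3)²/289 + (y + 12)²/64 = 1
Ellipse, center (3, -12), major axis horizontal; a² = 289, b² = 64.
c² = a² - b² = 225, so c = 15.
e = c/a = 15/17.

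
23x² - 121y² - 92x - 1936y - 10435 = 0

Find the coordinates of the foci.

(-10, -8) and (14, -8)

23(x² - 4x) -121(y² + 16y) = 10435
23(x - 2)² -121(y + 8)² = 10435 + 92 - 7744 = 2783
Dividing both sides by 2783: (x - 2)²/121 - (y + 8)²/23 = 1
Hyperbola, center (2, -8), transverse axis horizontal; a² = 121, b² = 23.
c² = a² + b² = 121 + 23 = 144, so c = 12.
Foci lie on the horizontal axis through the center: (h ± c, k).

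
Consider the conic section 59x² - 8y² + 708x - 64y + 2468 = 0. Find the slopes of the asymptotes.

√118/4 and -√118/4

Collect terms: 59(x² + 12x) -8(y² + 8y) = -2468
Complete the square in x and y: 59(x + 6)² -8(y + 4)² = -2468 + 2124 - 128 = -472
Divide through by -472 to get (y + 4)²/59 - (x + 6)²/8 = 1.
Hyperbola, center (-6, -4), transverse axis vertical; a² = 59, b² = 8.
For a vertical hyperbola the asymptotes have slope ±a/b.
Here that is ±√59/2√2 = ±√118/4.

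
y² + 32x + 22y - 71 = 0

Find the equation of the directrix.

Only y is squared. Complete the square in y: (y + 11)² = -32(x - 6).
Vertex (6, -11); 4p = -32 so p = -8. Opens left.
Directrix is the vertical line x = h − p = 6 − (-8) = 14.

x = 14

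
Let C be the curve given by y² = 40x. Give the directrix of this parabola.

x = -10

Vertex (0, 0); 4p = 40 so p = 10. Opens right.
Directrix is the vertical line x = h − p = 0 − (10) = -10.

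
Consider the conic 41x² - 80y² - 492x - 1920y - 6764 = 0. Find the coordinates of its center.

41(x² - 12x) -80(y² + 24y) = 6764
Completing the square gives 41(x - 6)² -80(y + 12)² = 6764 + 1476 - 11520 = -3280.
Dividing both sides by -3280: (y + 12)²/41 - (x - 6)²/80 = 1
Hyperbola with center (6, -12).

(6, -12)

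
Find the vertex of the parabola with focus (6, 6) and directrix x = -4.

(1, 6)

The vertex is the midpoint between the focus and the directrix along the axis of symmetry.
Axis is horizontal (directrix is vertical). Vertex x-coordinate = (6 + (-4))/2 = 1; y-coordinate = 6.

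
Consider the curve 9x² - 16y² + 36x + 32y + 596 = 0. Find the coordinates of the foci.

(-2, -9) and (-2, 11)

Group the x- and y-terms: 9(x² + 4x) -16(y² - 2y) = -596
Complete the square in x and y: 9(x + 2)² -16(y - 1)² = -596 + 36 - 16 = -576
Divide by -576: (y - 1)²/36 - (x + 2)²/64 = 1
Hyperbola, center (-2, 1), transverse axis vertical; a² = 36, b² = 64.
c² = a² + b² = 36 + 64 = 100, so c = 10.
Foci lie on the vertical axis through the center: (h, k ± c).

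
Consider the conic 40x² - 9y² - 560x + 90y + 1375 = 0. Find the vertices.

(4, 5) and (10, 5)

40(x² - 14x) -9(y² - 10y) = -1375
Complete the square: 40(x - 7)² -9(y - 5)² = -1375 + 1960 - 225 = 360
Divide through by 360 to get (x - 7)²/9 - (y - 5)²/40 = 1.
Hyperbola, center (7, 5), transverse axis horizontal; a² = 9, b² = 40.
a = 3. Vertices at (h ± a, k).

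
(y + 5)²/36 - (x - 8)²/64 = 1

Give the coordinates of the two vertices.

Center (8, -5). The positive term is the y-term, so the transverse axis is vertical; a² = 36, b² = 64.
a = 6. Vertices at (h, k ± a).

(8, -11) and (8, 1)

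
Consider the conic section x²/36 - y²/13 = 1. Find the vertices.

Center (0, 0). The positive term is the x-term, so the transverse axis is horizontal; a² = 36, b² = 13.
a = 6. Vertices at (h ± a, k).

(-6, 0) and (6, 0)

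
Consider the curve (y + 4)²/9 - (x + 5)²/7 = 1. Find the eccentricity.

e = 4/3

Center (-5, -4). The positive term is the y-term, so the transverse axis is vertical; a² = 9, b² = 7.
c² = a² + b² = 16, so c = 4.
e = c/a = 4/3.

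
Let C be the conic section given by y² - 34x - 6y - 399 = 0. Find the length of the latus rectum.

34

Only y is squared. Complete the square in y: (y - 3)² = 34(x + 12).
Vertex (-12, 3); 4p = 34 so p = 17/2. Opens right.
Latus rectum length = |4p| = 34.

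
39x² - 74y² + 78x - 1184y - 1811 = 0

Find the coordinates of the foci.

39(x² + 2x) -74(y² + 16y) = 1811
Complete the square in x and y: 39(x + 1)² -74(y + 8)² = 1811 + 39 - 4736 = -2886
Divide through by -2886 to get (y + 8)²/39 - (x + 1)²/74 = 1.
Hyperbola, center (-1, -8), transverse axis vertical; a² = 39, b² = 74.
c² = a² + b² = 39 + 74 = 113, so c = √113.
Foci lie on the vertical axis through the center: (h, k ± c).

(-1, -8 - √113) and (-1, -8 + √113)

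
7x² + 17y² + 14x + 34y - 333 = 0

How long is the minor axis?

2√21

Collect terms: 7(x² + 2x) + 17(y² + 2y) = 333
7(x + 1)² + 17(y + 1)² = 333 + 7 + 17 = 357
Dividing both sides by 357: (x + 1)²/51 + (y + 1)²/21 = 1
Ellipse, center (-1, -1), major axis horizontal; a² = 51, b² = 21.
b² = 21 so b = √21; the minor axis has length 2b = 2√21.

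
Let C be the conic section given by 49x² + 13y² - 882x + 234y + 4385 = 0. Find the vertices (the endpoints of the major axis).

Collect terms: 49(x² - 18x) + 13(y² + 18y) = -4385
Complete the square: 49(x - 9)² + 13(y + 9)² = -4385 + 3969 + 1053 = 637
Dividing both sides by 637: (x - 9)²/13 + (y + 9)²/49 = 1
Ellipse, center (9, -9), major axis vertical; a² = 49, b² = 13.
a = 7. Vertices at (h, k ± a).

(9, -16) and (9, -2)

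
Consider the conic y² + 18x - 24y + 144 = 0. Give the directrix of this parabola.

x = 9/2

Only y is squared. Complete the square in y: (y - 12)² = -18x.
Vertex (0, 12); 4p = -18 so p = -9/2. Opens left.
Directrix is the vertical line x = h − p = 0 − (-9/2) = 9/2.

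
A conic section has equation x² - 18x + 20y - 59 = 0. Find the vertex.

Only x is squared. Complete the square in x: (x - 9)² = -20(y - 7).
Vertex (9, 7); 4p = -20 so p = -5. Opens down.

(9, 7)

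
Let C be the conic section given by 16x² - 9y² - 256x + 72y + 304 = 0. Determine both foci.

Collect terms: 16(x² - 16x) -9(y² - 8y) = -304
Completing the square gives 16(x - 8)² -9(y - 4)² = -304 + 1024 - 144 = 576.
Divide through by 576 to get (x - 8)²/36 - (y - 4)²/64 = 1.
Hyperbola, center (8, 4), transverse axis horizontal; a² = 36, b² = 64.
c² = a² + b² = 36 + 64 = 100, so c = 10.
Foci lie on the horizontal axis through the center: (h ± c, k).

(-2, 4) and (18, 4)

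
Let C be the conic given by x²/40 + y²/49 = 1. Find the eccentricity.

e = 3/7

Center (0, 0). The larger denominator 49 sits under the y-term, so the major axis is vertical; a² = 49, b² = 40.
c² = a² - b² = 9, so c = 3.
e = c/a = 3/7.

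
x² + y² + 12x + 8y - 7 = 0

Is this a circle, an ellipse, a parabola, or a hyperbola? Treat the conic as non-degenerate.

No xy term. Coefficients of x² and y² are A = 1, C = 1.
A = C (same sign) ⇒ circle.

circle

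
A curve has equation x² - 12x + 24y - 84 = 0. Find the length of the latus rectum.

24

Only x is squared. Complete the square in x: (x - 6)² = -24(y - 5).
Vertex (6, 5); 4p = -24 so p = -6. Opens down.
Latus rectum length = |4p| = 24.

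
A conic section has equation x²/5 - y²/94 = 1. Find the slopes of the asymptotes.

√470/5 and -√470/5

Center (0, 0). The positive term is the x-term, so the transverse axis is horizontal; a² = 5, b² = 94.
For a horizontal hyperbola the asymptotes have slope ±b/a.
Here that is ±√94/√5 = ±√470/5.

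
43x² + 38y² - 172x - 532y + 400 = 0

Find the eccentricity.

e = √215/43

Rearranging, 43(x² - 4x) + 38(y² - 14y) = -400.
Completing the square gives 43(x - 2)² + 38(y - 7)² = -400 + 172 + 1862 = 1634.
Divide by 1634: (x - 2)²/38 + (y - 7)²/43 = 1
Ellipse, center (2, 7), major axis vertical; a² = 43, b² = 38.
c² = a² - b² = 5, so c = √5.
e = c/a = √5/√43 = √215/43.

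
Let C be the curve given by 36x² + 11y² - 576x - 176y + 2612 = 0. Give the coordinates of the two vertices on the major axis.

(8, 2) and (8, 14)

36(x² - 16x) + 11(y² - 16y) = -2612
Complete the square: 36(x - 8)² + 11(y - 8)² = -2612 + 2304 + 704 = 396
Dividing both sides by 396: (x - 8)²/11 + (y - 8)²/36 = 1
Ellipse, center (8, 8), major axis vertical; a² = 36, b² = 11.
a = 6. Vertices at (h, k ± a).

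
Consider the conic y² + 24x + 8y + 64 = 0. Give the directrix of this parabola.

x = 4

Only y is squared. Complete the square in y: (y + 4)² = -24(x + 2).
Vertex (-2, -4); 4p = -24 so p = -6. Opens left.
Directrix is the vertical line x = h − p = -2 − (-6) = 4.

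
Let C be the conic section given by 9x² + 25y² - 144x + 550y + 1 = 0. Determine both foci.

(-8, -11) and (24, -11)

Group the x- and y-terms: 9(x² - 16x) + 25(y² + 22y) = -1
Complete the square: 9(x - 8)² + 25(y + 11)² = -1 + 576 + 3025 = 3600
Dividing both sides by 3600: (x - 8)²/400 + (y + 11)²/144 = 1
Ellipse, center (8, -11), major axis horizontal; a² = 400, b² = 144.
c² = a² - b² = 400 - 144 = 256, so c = 16.
Foci lie on the horizontal axis through the center: (h ± c, k).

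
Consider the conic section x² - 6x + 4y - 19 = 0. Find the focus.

Only x is squared. Complete the square in x: (x - 3)² = -4(y - 7).
Vertex (3, 7); 4p = -4 so p = -1. Opens down.
Focus is p units from the vertex along the axis: (h, k + p).

(3, 6)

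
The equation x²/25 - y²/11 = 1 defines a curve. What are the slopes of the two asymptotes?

Center (0, 0). The positive term is the x-term, so the transverse axis is horizontal; a² = 25, b² = 11.
For a horizontal hyperbola the asymptotes have slope ±b/a.
Here that is ±√11/5.

√11/5 and -√11/5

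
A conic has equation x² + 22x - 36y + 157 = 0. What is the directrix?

y = -8

Only x is squared. Complete the square in x: (x + 11)² = 36(y - 1).
Vertex (-11, 1); 4p = 36 so p = 9. Opens up.
Directrix is the horizontal line y = k − p = 1 − (9) = -8.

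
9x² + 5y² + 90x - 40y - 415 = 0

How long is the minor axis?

Collect terms: 9(x² + 10x) + 5(y² - 8y) = 415
Complete the square: 9(x + 5)² + 5(y - 4)² = 415 + 225 + 80 = 720
Dividing both sides by 720: (x + 5)²/80 + (y - 4)²/144 = 1
Ellipse, center (-5, 4), major axis vertical; a² = 144, b² = 80.
b² = 80 so b = 4√5; the minor axis has length 2b = 8√5.

8√5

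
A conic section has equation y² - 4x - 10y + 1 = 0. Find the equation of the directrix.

Only y is squared. Complete the square in y: (y - 5)² = 4(x + 6).
Vertex (-6, 5); 4p = 4 so p = 1. Opens right.
Directrix is the vertical line x = h − p = -6 − (1) = -7.

x = -7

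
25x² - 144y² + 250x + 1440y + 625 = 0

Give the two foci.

(-5, -8) and (-5, 18)

Group the x- and y-terms: 25(x² + 10x) -144(y² - 10y) = -625
25(x + 5)² -144(y - 5)² = -625 + 625 - 3600 = -3600
Dividing both sides by -3600: (y - 5)²/25 - (x + 5)²/144 = 1
Hyperbola, center (-5, 5), transverse axis vertical; a² = 25, b² = 144.
c² = a² + b² = 25 + 144 = 169, so c = 13.
Foci lie on the vertical axis through the center: (h, k ± c).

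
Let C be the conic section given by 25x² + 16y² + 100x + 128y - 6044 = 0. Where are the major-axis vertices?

(-2, -24) and (-2, 16)

Group the x- and y-terms: 25(x² + 4x) + 16(y² + 8y) = 6044
Complete the square in x and y: 25(x + 2)² + 16(y + 4)² = 6044 + 100 + 256 = 6400
Divide by 6400: (x + 2)²/256 + (y + 4)²/400 = 1
Ellipse, center (-2, -4), major axis vertical; a² = 400, b² = 256.
a = 20. Vertices at (h, k ± a).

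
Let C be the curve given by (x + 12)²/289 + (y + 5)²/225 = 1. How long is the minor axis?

30

Center (-12, -5). The larger denominator 289 sits under the x-term, so the major axis is horizontal; a² = 289, b² = 225.
b² = 225 so b = 15; the minor axis has length 2b = 30.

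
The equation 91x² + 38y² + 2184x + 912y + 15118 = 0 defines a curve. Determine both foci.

(-12, -12 - √53) and (-12, -12 + √53)

Rearranging, 91(x² + 24x) + 38(y² + 24y) = -15118.
91(x + 12)² + 38(y + 12)² = -15118 + 13104 + 5472 = 3458
Divide by 3458: (x + 12)²/38 + (y + 12)²/91 = 1
Ellipse, center (-12, -12), major axis vertical; a² = 91, b² = 38.
c² = a² - b² = 91 - 38 = 53, so c = √53.
Foci lie on the vertical axis through the center: (h, k ± c).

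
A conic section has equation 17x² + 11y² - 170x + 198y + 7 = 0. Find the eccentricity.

e = √102/17

Group the x- and y-terms: 17(x² - 10x) + 11(y² + 18y) = -7
Complete the square in x and y: 17(x - 5)² + 11(y + 9)² = -7 + 425 + 891 = 1309
Divide through by 1309 to get (x - 5)²/77 + (y + 9)²/119 = 1.
Ellipse, center (5, -9), major axis vertical; a² = 119, b² = 77.
c² = a² - b² = 42, so c = √42.
e = c/a = √42/√119 = √102/17.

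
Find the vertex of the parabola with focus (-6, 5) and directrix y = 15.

The vertex is the midpoint between the focus and the directrix along the axis of symmetry.
Axis is vertical (directrix is horizontal). Vertex y-coordinate = (5 + 15)/2 = 10; x-coordinate = -6.

(-6, 10)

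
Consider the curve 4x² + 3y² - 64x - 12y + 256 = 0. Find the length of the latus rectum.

3

Collect terms: 4(x² - 16x) + 3(y² - 4y) = -256
Complete the square in x and y: 4(x - 8)² + 3(y - 2)² = -256 + 256 + 12 = 12
Divide by 12: (x - 8)²/3 + (y - 2)²/4 = 1
Ellipse, center (8, 2), major axis vertical; a² = 4, b² = 3.
Latus rectum length = 2b²/a = 2·3/2 = 3.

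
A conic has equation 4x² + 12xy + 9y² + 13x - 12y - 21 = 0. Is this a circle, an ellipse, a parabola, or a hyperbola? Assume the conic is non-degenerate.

parabola

A = 4, B = 12, C = 9.
Discriminant B² − 4AC = 12² − 4·4·9 = 0.
B² − 4AC = 0 ⇒ parabola.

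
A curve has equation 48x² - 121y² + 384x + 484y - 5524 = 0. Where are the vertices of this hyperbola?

Group the x- and y-terms: 48(x² + 8x) -121(y² - 4y) = 5524
48(x + 4)² -121(y - 2)² = 5524 + 768 - 484 = 5808
Dividing both sides by 5808: (x + 4)²/121 - (y - 2)²/48 = 1
Hyperbola, center (-4, 2), transverse axis horizontal; a² = 121, b² = 48.
a = 11. Vertices at (h ± a, k).

(-15, 2) and (7, 2)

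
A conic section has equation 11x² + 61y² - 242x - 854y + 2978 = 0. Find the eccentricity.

e = 5√122/61

Collect terms: 11(x² - 22x) + 61(y² - 14y) = -2978
Complete the square in x and y: 11(x - 11)² + 61(y - 7)² = -2978 + 1331 + 2989 = 1342
Divide through by 1342 to get (x - 11)²/122 + (y - 7)²/22 = 1.
Ellipse, center (11, 7), major axis horizontal; a² = 122, b² = 22.
c² = a² - b² = 100, so c = 10.
e = c/a = 10/√122 = 5√122/61.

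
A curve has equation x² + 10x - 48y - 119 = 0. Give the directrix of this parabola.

Only x is squared. Complete the square in x: (x + 5)² = 48(y + 3).
Vertex (-5, -3); 4p = 48 so p = 12. Opens up.
Directrix is the horizontal line y = k − p = -3 − (12) = -15.

y = -15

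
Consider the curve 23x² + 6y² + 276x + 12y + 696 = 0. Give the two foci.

(-6, -1 - √17) and (-6, -1 + √17)

Rearranging, 23(x² + 12x) + 6(y² + 2y) = -696.
Complete the square in x and y: 23(x + 6)² + 6(y + 1)² = -696 + 828 + 6 = 138
Dividing both sides by 138: (x + 6)²/6 + (y + 1)²/23 = 1
Ellipse, center (-6, -1), major axis vertical; a² = 23, b² = 6.
c² = a² - b² = 23 - 6 = 17, so c = √17.
Foci lie on the vertical axis through the center: (h, k ± c).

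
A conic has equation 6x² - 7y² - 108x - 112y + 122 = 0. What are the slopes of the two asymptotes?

√42/7 and -√42/7

Group: 6(x² - 18x) -7(y² + 16y) = -122
Complete the square: 6(x - 9)² -7(y + 8)² = -122 + 486 - 448 = -84
Dividing both sides by -84: (y + 8)²/12 - (x - 9)²/14 = 1
Hyperbola, center (9, -8), transverse axis vertical; a² = 12, b² = 14.
For a vertical hyperbola the asymptotes have slope ±a/b.
Here that is ±2√3/√14 = ±√42/7.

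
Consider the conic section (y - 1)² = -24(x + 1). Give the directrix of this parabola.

Vertex (-1, 1); 4p = -24 so p = -6. Opens left.
Directrix is the vertical line x = h − p = -1 − (-6) = 5.

x = 5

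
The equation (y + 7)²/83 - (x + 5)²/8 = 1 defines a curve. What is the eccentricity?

e = √7553/83

Center (-5, -7). The positive term is the y-term, so the transverse axis is vertical; a² = 83, b² = 8.
c² = a² + b² = 91, so c = √91.
e = c/a = √91/√83 = √7553/83.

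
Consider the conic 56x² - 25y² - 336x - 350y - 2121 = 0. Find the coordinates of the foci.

(-6, -7) and (12, -7)

Collect terms: 56(x² - 6x) -25(y² + 14y) = 2121
56(x - 3)² -25(y + 7)² = 2121 + 504 - 1225 = 1400
Divide by 1400: (x - 3)²/25 - (y + 7)²/56 = 1
Hyperbola, center (3, -7), transverse axis horizontal; a² = 25, b² = 56.
c² = a² + b² = 25 + 56 = 81, so c = 9.
Foci lie on the horizontal axis through the center: (h ± c, k).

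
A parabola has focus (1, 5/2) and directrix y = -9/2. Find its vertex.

The vertex is the midpoint between the focus and the directrix along the axis of symmetry.
Axis is vertical (directrix is horizontal). Vertex y-coordinate = (5/2 + (-9/2))/2 = -1; x-coordinate = 1.

(1, -1)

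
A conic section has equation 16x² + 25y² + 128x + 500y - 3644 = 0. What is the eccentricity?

e = 3/5

Group the x- and y-terms: 16(x² + 8x) + 25(y² + 20y) = 3644
16(x + 4)² + 25(y + 10)² = 3644 + 256 + 2500 = 6400
Divide through by 6400 to get (x + 4)²/400 + (y + 10)²/256 = 1.
Ellipse, center (-4, -10), major axis horizontal; a² = 400, b² = 256.
c² = a² - b² = 144, so c = 12.
e = c/a = 12/20 = 3/5.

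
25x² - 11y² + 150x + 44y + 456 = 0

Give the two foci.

Group: 25(x² + 6x) -11(y² - 4y) = -456
Complete the square in x and y: 25(x + 3)² -11(y - 2)² = -456 + 225 - 44 = -275
Dividing both sides by -275: (y - 2)²/25 - (x + 3)²/11 = 1
Hyperbola, center (-3, 2), transverse axis vertical; a² = 25, b² = 11.
c² = a² + b² = 25 + 11 = 36, so c = 6.
Foci lie on the vertical axis through the center: (h, k ± c).

(-3, -4) and (-3, 8)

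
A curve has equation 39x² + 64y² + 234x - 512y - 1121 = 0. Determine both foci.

(-8, 4) and (2, 4)

Rearranging, 39(x² + 6x) + 64(y² - 8y) = 1121.
39(x + 3)² + 64(y - 4)² = 1121 + 351 + 1024 = 2496
Divide through by 2496 to get (x + 3)²/64 + (y - 4)²/39 = 1.
Ellipse, center (-3, 4), major axis horizontal; a² = 64, b² = 39.
c² = a² - b² = 64 - 39 = 25, so c = 5.
Foci lie on the horizontal axis through the center: (h ± c, k).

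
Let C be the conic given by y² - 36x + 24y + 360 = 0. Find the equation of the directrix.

x = -3

Only y is squared. Complete the square in y: (y + 12)² = 36(x - 6).
Vertex (6, -12); 4p = 36 so p = 9. Opens right.
Directrix is the vertical line x = h − p = 6 − (9) = -3.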